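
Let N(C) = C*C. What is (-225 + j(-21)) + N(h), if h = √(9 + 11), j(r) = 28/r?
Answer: -619/3 ≈ -206.33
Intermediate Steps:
h = 2*√5 (h = √20 = 2*√5 ≈ 4.4721)
N(C) = C²
(-225 + j(-21)) + N(h) = (-225 + 28/(-21)) + (2*√5)² = (-225 + 28*(-1/21)) + 20 = (-225 - 4/3) + 20 = -679/3 + 20 = -619/3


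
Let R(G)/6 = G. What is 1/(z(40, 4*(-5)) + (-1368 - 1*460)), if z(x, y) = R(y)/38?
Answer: -19/34792 ≈ -0.00054610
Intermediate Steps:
R(G) = 6*G
z(x, y) = 3*y/19 (z(x, y) = (6*y)/38 = (6*y)*(1/38) = 3*y/19)
1/(z(40, 4*(-5)) + (-1368 - 1*460)) = 1/(3*(4*(-5))/19 + (-1368 - 1*460)) = 1/((3/19)*(-20) + (-1368 - 460)) = 1/(-60/19 - 1828) = 1/(-34792/19) = -19/34792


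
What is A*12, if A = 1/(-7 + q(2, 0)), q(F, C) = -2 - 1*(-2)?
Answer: -12/7 ≈ -1.7143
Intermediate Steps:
q(F, C) = 0 (q(F, C) = -2 + 2 = 0)
A = -⅐ (A = 1/(-7 + 0) = 1/(-7) = -⅐ ≈ -0.14286)
A*12 = -⅐*12 = -12/7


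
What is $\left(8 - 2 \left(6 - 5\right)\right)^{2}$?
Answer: $36$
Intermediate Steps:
$\left(8 - 2 \left(6 - 5\right)\right)^{2} = \left(8 - 2\right)^{2} = 6^{2} = 36$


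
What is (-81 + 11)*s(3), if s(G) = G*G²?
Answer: -1890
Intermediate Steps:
s(G) = G³
(-81 + 11)*s(3) = (-81 + 11)*3³ = -70*27 = -1890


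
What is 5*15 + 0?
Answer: 75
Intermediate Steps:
5*15 + 0 = 75 + 0 = 75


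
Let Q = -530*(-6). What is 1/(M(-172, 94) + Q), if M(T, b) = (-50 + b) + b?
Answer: 1/3318 ≈ 0.00030139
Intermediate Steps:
M(T, b) = -50 + 2*b
Q = 3180
1/(M(-172, 94) + Q) = 1/((-50 + 2*94) + 3180) = 1/((-50 + 188) + 3180) = 1/(138 + 3180) = 1/3318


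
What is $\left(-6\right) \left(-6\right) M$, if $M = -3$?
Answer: $-108$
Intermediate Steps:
$\left(-6\right) \left(-6\right) M = \left(-6\right) \left(-6\right) \left(-3\right) = 36 \left(-3\right) = -108$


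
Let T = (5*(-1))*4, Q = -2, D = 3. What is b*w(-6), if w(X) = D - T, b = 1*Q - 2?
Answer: -92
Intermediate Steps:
T = -20 (T = -5*4 = -20)
b = -4 (b = 1*(-2) - 2 = -2 - 2 = -4)
w(X) = 23 (w(X) = 3 - 1*(-20) = 3 + 20 = 23)
b*w(-6) = -4*23 = -92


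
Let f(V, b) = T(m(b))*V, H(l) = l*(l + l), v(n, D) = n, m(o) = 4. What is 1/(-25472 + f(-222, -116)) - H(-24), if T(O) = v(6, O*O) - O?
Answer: -29855233/25916 ≈ -1152.0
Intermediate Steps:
T(O) = 6 - O
H(l) = 2*l² (H(l) = l*(2*l) = 2*l²)
f(V, b) = 2*V (f(V, b) = (6 - 1*4)*V = (6 - 4)*V = 2*V)
1/(-25472 + f(-222, -116)) - H(-24) = 1/(-25472 + 2*(-222)) - 2*(-24)² = 1/(-25472 - 444) - 2*576 = 1/(-25916) - 1*1152 = -1/25916 - 1152 = -29855233/25916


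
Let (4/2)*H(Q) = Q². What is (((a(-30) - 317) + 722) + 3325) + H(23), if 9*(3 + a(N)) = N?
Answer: 23929/6 ≈ 3988.2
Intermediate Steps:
H(Q) = Q²/2
a(N) = -3 + N/9
(((a(-30) - 317) + 722) + 3325) + H(23) = ((((-3 + (⅑)*(-30)) - 317) + 722) + 3325) + (½)*23² = ((((-3 - 10/3) - 317) + 722) + 3325) + (½)*529 = (((-19/3 - 317) + 722) + 3325) + 529/2 = ((-970/3 + 722) + 3325) + 529/2 = (1196/3 + 3325) + 529/2 = 11171/3 + 529/2 = 23929/6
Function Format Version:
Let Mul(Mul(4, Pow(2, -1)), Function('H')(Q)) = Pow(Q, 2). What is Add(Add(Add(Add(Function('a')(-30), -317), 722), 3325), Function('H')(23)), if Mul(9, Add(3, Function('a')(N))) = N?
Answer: Rational(23929, 6) ≈ 3988.2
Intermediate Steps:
Function('H')(Q) = Mul(Rational(1, 2), Pow(Q, 2))
Function('a')(N) = Add(-3, Mul(Rational(1, 9), N))
Add(Add(Add(Add(Function('a')(-30), -317), 722), 3325), Function('H')(23)) = Add(Add(Add(Add(Add(-3, Mul(Rational(1, 9), -30)), -317), 722), 3325), Mul(Rational(1, 2), Pow(23, 2))) = Add(Add(Add(Add(Add(-3, Rational(-10, 3)), -317), 722), 3325), Mul(Rational(1, 2), 529)) = Add(Add(Add(Add(Rational(-19, 3), -317), 722), 3325), Rational(529, 2)) = Add(Add(Add(Rational(-970, 3), 722), 3325), Rational(529, 2)) = Add(Add(Rational(1196, 3), 3325), Rational(529, 2)) = Add(Rational(11171, 3), Rational(529, 2)) = Rational(23929, 6)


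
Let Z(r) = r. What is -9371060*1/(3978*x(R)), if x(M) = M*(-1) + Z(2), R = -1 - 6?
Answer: -4685530/17901 ≈ -261.75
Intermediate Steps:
R = -7
x(M) = 2 - M (x(M) = M*(-1) + 2 = -M + 2 = 2 - M)
-9371060*1/(3978*x(R)) = -9371060*1/(3978*(2 - 1*(-7))) = -9371060*1/(3978*(2 + 7)) = -9371060/((9*(-51))*(-78)) = -9371060/((-459*(-78))) = -9371060/35802 = -9371060*1/35802 = -4685530/17901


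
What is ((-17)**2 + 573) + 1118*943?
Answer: 1055136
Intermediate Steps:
((-17)**2 + 573) + 1118*943 = (289 + 573) + 1054274 = 862 + 1054274 = 1055136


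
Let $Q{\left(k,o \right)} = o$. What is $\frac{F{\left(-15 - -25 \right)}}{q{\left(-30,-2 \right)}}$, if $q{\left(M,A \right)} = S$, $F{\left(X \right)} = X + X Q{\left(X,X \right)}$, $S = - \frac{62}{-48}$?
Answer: $\frac{2640}{31} \approx 85.161$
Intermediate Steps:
$S = \frac{31}{24}$ ($S = \left(-62\right) \left(- \frac{1}{48}\right) = \frac{31}{24} \approx 1.2917$)
$F{\left(X \right)} = X + X^{2}$ ($F{\left(X \right)} = X + X X = X + X^{2}$)
$q{\left(M,A \right)} = \frac{31}{24}$
$\frac{F{\left(-15 - -25 \right)}}{q{\left(-30,-2 \right)}} = \frac{\left(-15 - -25\right) \left(1 - -10\right)}{\frac{31}{24}} = \left(-15 + 25\right) \left(1 + \left(-15 + 25\right)\right) \frac{24}{31} = 10 \left(1 + 10\right) \frac{24}{31} = 10 \cdot 11 \cdot \frac{24}{31} = 110 \cdot \frac{24}{31} = \frac{2640}{31}$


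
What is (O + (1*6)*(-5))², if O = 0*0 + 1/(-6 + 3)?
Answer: 8281/9 ≈ 920.11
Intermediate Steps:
O = -⅓ (O = 0 + 1/(-3) = 0 - ⅓ = -⅓ ≈ -0.33333)
(O + (1*6)*(-5))² = (-⅓ + (1*6)*(-5))² = (-⅓ + 6*(-5))² = (-⅓ - 30)² = (-91/3)² = 8281/9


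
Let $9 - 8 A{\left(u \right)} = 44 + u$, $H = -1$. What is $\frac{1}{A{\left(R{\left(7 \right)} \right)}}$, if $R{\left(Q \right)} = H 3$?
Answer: $- \frac{1}{4} \approx -0.25$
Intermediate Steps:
$R{\left(Q \right)} = -3$ ($R{\left(Q \right)} = \left(-1\right) 3 = -3$)
$A{\left(u \right)} = - \frac{35}{8} - \frac{u}{8}$ ($A{\left(u \right)} = \frac{9}{8} - \frac{44 + u}{8} = \frac{9}{8} - \left(\frac{11}{2} + \frac{u}{8}\right) = - \frac{35}{8} - \frac{u}{8}$)
$\frac{1}{A{\left(R{\left(7 \right)} \right)}} = \frac{1}{- \frac{35}{8} - - \frac{3}{8}} = \frac{1}{- \frac{35}{8} + \frac{3}{8}} = \frac{1}{-4} = - \frac{1}{4}$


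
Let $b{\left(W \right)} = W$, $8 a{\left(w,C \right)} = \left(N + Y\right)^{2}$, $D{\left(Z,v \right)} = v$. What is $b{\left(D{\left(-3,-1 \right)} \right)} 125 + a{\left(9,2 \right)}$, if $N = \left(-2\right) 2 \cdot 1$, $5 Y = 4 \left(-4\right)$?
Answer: $- \frac{2963}{25} \approx -118.52$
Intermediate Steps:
$Y = - \frac{16}{5}$ ($Y = \frac{4 \left(-4\right)}{5} = \frac{1}{5} \left(-16\right) = - \frac{16}{5} \approx -3.2$)
$N = -4$ ($N = \left(-4\right) 1 = -4$)
$a{\left(w,C \right)} = \frac{162}{25}$ ($a{\left(w,C \right)} = \frac{\left(-4 - \frac{16}{5}\right)^{2}}{8} = \frac{\left(- \frac{36}{5}\right)^{2}}{8} = \frac{1}{8} \cdot \frac{1296}{25} = \frac{162}{25}$)
$b{\left(D{\left(-3,-1 \right)} \right)} 125 + a{\left(9,2 \right)} = \left(-1\right) 125 + \frac{162}{25} = -125 + \frac{162}{25} = - \frac{2963}{25}$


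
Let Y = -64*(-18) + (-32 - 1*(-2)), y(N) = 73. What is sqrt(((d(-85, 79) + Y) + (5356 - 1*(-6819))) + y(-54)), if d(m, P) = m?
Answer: sqrt(13285) ≈ 115.26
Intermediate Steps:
Y = 1122 (Y = 1152 + (-32 + 2) = 1152 - 30 = 1122)
sqrt(((d(-85, 79) + Y) + (5356 - 1*(-6819))) + y(-54)) = sqrt(((-85 + 1122) + (5356 - 1*(-6819))) + 73) = sqrt((1037 + (5356 + 6819)) + 73) = sqrt((1037 + 12175) + 73) = sqrt(13212 + 73) = sqrt(13285)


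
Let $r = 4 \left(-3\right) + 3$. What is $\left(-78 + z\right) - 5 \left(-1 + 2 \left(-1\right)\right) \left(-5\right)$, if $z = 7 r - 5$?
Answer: $10950$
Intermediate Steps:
$r = -9$ ($r = -12 + 3 = -9$)
$z = -68$ ($z = 7 \left(-9\right) - 5 = -63 - 5 = -68$)
$\left(-78 + z\right) - 5 \left(-1 + 2 \left(-1\right)\right) \left(-5\right) = \left(-78 - 68\right) - 5 \left(-1 + 2 \left(-1\right)\right) \left(-5\right) = - 146 - 5 \left(-1 - 2\right) \left(-5\right) = - 146 \left(-5\right) \left(-3\right) \left(-5\right) = - 146 \cdot 15 \left(-5\right) = \left(-146\right) \left(-75\right) = 10950$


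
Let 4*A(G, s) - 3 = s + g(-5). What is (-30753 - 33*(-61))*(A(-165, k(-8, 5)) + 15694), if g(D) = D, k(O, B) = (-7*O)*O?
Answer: -447812310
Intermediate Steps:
k(O, B) = -7*O**2
A(G, s) = -1/2 + s/4 (A(G, s) = 3/4 + (s - 5)/4 = 3/4 + (-5 + s)/4 = 3/4 + (-5/4 + s/4) = -1/2 + s/4)
(-30753 - 33*(-61))*(A(-165, k(-8, 5)) + 15694) = (-30753 - 33*(-61))*((-1/2 + (-7*(-8)**2)/4) + 15694) = (-30753 + 2013)*((-1/2 + (-7*64)/4) + 15694) = -28740*((-1/2 + (1/4)*(-448)) + 15694) = -28740*((-1/2 - 112) + 15694) = -28740*(-225/2 + 15694) = -28740*31163/2 = -447812310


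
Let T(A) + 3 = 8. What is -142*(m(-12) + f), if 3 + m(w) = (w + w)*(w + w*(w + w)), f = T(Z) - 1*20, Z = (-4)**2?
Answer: 943164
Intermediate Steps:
Z = 16
T(A) = 5 (T(A) = -3 + 8 = 5)
f = -15 (f = 5 - 1*20 = 5 - 20 = -15)
m(w) = -3 + 2*w*(w + 2*w**2) (m(w) = -3 + (w + w)*(w + w*(w + w)) = -3 + (2*w)*(w + w*(2*w)) = -3 + (2*w)*(w + 2*w**2) = -3 + 2*w*(w + 2*w**2))
-142*(m(-12) + f) = -142*((-3 + 2*(-12)**2 + 4*(-12)**3) - 15) = -142*((-3 + 2*144 + 4*(-1728)) - 15) = -142*((-3 + 288 - 6912) - 15) = -142*(-6627 - 15) = -142*(-6642) = 943164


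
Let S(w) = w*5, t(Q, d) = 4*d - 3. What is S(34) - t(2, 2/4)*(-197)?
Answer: -27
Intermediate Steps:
t(Q, d) = -3 + 4*d
S(w) = 5*w
S(34) - t(2, 2/4)*(-197) = 5*34 - (-3 + 4*(2/4))*(-197) = 170 - (-3 + 4*(2*(¼)))*(-197) = 170 - (-3 + 4*(½))*(-197) = 170 - (-3 + 2)*(-197) = 170 - (-1)*(-197) = 170 - 1*197 = 170 - 197 = -27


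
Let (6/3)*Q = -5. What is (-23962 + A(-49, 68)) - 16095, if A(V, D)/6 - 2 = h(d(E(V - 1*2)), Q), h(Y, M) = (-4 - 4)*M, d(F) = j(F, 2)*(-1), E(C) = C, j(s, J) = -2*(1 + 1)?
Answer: -39925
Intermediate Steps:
j(s, J) = -4 (j(s, J) = -2*2 = -4)
Q = -5/2 (Q = (½)*(-5) = -5/2 ≈ -2.5000)
d(F) = 4 (d(F) = -4*(-1) = 4)
h(Y, M) = -8*M
A(V, D) = 132 (A(V, D) = 12 + 6*(-8*(-5/2)) = 12 + 6*20 = 12 + 120 = 132)
(-23962 + A(-49, 68)) - 16095 = (-23962 + 132) - 16095 = -23830 - 16095 = -39925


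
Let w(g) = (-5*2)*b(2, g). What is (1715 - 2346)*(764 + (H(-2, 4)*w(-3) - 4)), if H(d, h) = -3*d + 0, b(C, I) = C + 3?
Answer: -290260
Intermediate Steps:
b(C, I) = 3 + C
H(d, h) = -3*d
w(g) = -50 (w(g) = (-5*2)*(3 + 2) = -10*5 = -50)
(1715 - 2346)*(764 + (H(-2, 4)*w(-3) - 4)) = (1715 - 2346)*(764 + (-3*(-2)*(-50) - 4)) = -631*(764 + (6*(-50) - 4)) = -631*(764 + (-300 - 4)) = -631*(764 - 304) = -631*460 = -290260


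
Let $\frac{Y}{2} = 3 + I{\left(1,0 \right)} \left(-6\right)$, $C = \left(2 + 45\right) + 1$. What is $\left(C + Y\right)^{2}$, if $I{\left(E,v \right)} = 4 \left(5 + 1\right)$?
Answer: $54756$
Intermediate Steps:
$C = 48$ ($C = 47 + 1 = 48$)
$I{\left(E,v \right)} = 24$ ($I{\left(E,v \right)} = 4 \cdot 6 = 24$)
$Y = -282$ ($Y = 2 \left(3 + 24 \left(-6\right)\right) = 2 \left(3 - 144\right) = 2 \left(-141\right) = -282$)
$\left(C + Y\right)^{2} = \left(48 - 282\right)^{2} = \left(-234\right)^{2} = 54756$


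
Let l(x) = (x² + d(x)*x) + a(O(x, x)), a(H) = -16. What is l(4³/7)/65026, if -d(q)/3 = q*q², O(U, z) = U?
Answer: -25084680/78063713 ≈ -0.32134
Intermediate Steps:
d(q) = -3*q³ (d(q) = -3*q*q² = -3*q³)
l(x) = -16 + x² - 3*x⁴ (l(x) = (x² + (-3*x³)*x) - 16 = (x² - 3*x⁴) - 16 = -16 + x² - 3*x⁴)
l(4³/7)/65026 = (-16 + (4³/7)² - 3*(4³/7)⁴)/65026 = (-16 + (64*(⅐))² - 3*(64*(⅐))⁴)*(1/65026) = (-16 + (64/7)² - 3*(64/7)⁴)*(1/65026) = (-16 + 4096/49 - 3*16777216/2401)*(1/65026) = (-16 + 4096/49 - 50331648/2401)*(1/65026) = -50169360/2401*1/65026 = -25084680/78063713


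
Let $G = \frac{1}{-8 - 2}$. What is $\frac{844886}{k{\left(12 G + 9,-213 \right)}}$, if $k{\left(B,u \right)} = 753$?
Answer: $\frac{844886}{753} \approx 1122.0$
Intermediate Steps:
$G = - \frac{1}{10}$ ($G = \frac{1}{-10} = - \frac{1}{10} \approx -0.1$)
$\frac{844886}{k{\left(12 G + 9,-213 \right)}} = \frac{844886}{753}$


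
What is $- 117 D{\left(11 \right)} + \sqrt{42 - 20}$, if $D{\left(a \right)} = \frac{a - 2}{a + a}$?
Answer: $- \frac{1053}{22} + \sqrt{22} \approx -43.173$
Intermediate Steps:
$D{\left(a \right)} = \frac{-2 + a}{2 a}$
$- 117 D{\left(11 \right)} + \sqrt{42 - 20} = - 117 \frac{-2 + 11}{2 \cdot 11} + \sqrt{42 - 20} = - 117 \cdot \frac{1}{2} \cdot \frac{1}{11} \cdot 9 + \sqrt{22} = \left(-117\right) \frac{9}{22} + \sqrt{22} = - \frac{1053}{22} + \sqrt{22}$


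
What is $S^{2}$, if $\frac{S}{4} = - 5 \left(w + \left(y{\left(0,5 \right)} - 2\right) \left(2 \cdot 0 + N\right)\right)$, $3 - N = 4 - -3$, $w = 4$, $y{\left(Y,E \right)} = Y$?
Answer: $57600$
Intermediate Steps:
$N = -4$ ($N = 3 - \left(4 - -3\right) = 3 - \left(4 + 3\right) = 3 - 7 = -4$)
$S = -240$ ($S = 4 \left(- 5 \left(4 + \left(0 - 2\right) \left(2 \cdot 0 - 4\right)\right)\right) = 4 \left(- 5 \left(4 - 2 \left(0 - 4\right)\right)\right) = 4 \left(- 5 \left(4 - -8\right)\right) = 4 \left(- 5 \left(4 + 8\right)\right) = 4 \left(\left(-5\right) 12\right) = 4 \left(-60\right) = -240$)
$S^{2} = \left(-240\right)^{2} = 57600$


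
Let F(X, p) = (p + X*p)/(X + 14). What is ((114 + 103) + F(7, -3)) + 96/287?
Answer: 62047/287 ≈ 216.19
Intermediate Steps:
F(X, p) = (p + X*p)/(14 + X)
((114 + 103) + F(7, -3)) + 96/287 = ((114 + 103) - 3*(1 + 7)/(14 + 7)) + 96/287 = (217 - 3*8/21) + 96*(1/287) = (217 - 3*1/21*8) + 96/287 = (217 - 8/7) + 96/287 = 1511/7 + 96/287 = 62047/287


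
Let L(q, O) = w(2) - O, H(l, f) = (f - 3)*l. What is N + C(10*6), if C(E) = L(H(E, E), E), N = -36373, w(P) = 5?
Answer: -36428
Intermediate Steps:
H(l, f) = l*(-3 + f) (H(l, f) = (-3 + f)*l = l*(-3 + f))
L(q, O) = 5 - O
C(E) = 5 - E
N + C(10*6) = -36373 + (5 - 10*6) = -36373 + (5 - 1*60) = -36373 + (5 - 60) = -36373 - 55 = -36428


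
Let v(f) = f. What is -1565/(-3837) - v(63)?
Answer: -240166/3837 ≈ -62.592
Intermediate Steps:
-1565/(-3837) - v(63) = -1565/(-3837) - 1*63 = -1565*(-1/3837) - 63 = 1565/3837 - 63 = -240166/3837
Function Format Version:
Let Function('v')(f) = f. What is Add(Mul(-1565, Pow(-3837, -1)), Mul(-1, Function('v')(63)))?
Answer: Rational(-240166, 3837) ≈ -62.592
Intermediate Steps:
Add(Mul(-1565, Pow(-3837, -1)), Mul(-1, Function('v')(63))) = Add(Mul(-1565, Pow(-3837, -1)), Mul(-1, 63)) = Add(Mul(-1565, Rational(-1, 3837)), -63) = Add(Rational(1565, 3837), -63) = Rational(-240166, 3837)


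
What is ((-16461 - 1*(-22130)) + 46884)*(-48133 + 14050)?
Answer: -1791163899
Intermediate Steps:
((-16461 - 1*(-22130)) + 46884)*(-48133 + 14050) = ((-16461 + 22130) + 46884)*(-34083) = (5669 + 46884)*(-34083) = 52553*(-34083) = -1791163899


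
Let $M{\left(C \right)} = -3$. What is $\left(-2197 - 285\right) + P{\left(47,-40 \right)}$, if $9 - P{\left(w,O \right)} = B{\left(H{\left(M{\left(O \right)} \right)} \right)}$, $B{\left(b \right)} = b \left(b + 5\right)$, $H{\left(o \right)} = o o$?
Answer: $-2599$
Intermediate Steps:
$H{\left(o \right)} = o^{2}$
$B{\left(b \right)} = b \left(5 + b\right)$
$P{\left(w,O \right)} = -117$ ($P{\left(w,O \right)} = 9 - \left(-3\right)^{2} \left(5 + \left(-3\right)^{2}\right) = 9 - 9 \left(5 + 9\right) = 9 - 9 \cdot 14 = 9 - 126 = -117$)
$\left(-2197 - 285\right) + P{\left(47,-40 \right)} = \left(-2197 - 285\right) - 117 = -2482 - 117 = -2599$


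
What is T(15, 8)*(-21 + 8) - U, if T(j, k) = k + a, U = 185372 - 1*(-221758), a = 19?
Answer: -407481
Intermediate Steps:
U = 407130 (U = 185372 + 221758 = 407130)
T(j, k) = 19 + k (T(j, k) = k + 19 = 19 + k)
T(15, 8)*(-21 + 8) - U = (19 + 8)*(-21 + 8) - 1*407130 = 27*(-13) - 407130 = -351 - 407130 = -407481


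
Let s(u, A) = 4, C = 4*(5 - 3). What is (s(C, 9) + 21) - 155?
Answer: -130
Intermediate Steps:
C = 8 (C = 4*2 = 8)
(s(C, 9) + 21) - 155 = (4 + 21) - 155 = 25 - 155 = -130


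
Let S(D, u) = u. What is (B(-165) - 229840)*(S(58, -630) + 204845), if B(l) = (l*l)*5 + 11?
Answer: -19135762360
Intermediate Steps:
B(l) = 11 + 5*l² (B(l) = l²*5 + 11 = 5*l² + 11 = 11 + 5*l²)
(B(-165) - 229840)*(S(58, -630) + 204845) = ((11 + 5*(-165)²) - 229840)*(-630 + 204845) = ((11 + 5*27225) - 229840)*204215 = ((11 + 136125) - 229840)*204215 = (136136 - 229840)*204215 = -93704*204215 = -19135762360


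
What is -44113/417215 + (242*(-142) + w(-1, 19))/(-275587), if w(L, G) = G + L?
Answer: 167130543/8844540785 ≈ 0.018896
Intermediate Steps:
-44113/417215 + (242*(-142) + w(-1, 19))/(-275587) = -44113/417215 + (242*(-142) + (19 - 1))/(-275587) = -44113*1/417215 + (-34364 + 18)*(-1/275587) = -44113/417215 - 34346*(-1/275587) = -44113/417215 + 2642/21199 = 167130543/8844540785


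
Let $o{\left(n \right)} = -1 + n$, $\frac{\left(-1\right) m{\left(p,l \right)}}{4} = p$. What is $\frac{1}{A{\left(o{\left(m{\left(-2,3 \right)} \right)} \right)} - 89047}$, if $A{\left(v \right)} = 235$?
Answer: $- \frac{1}{88812} \approx -1.126 \cdot 10^{-5}$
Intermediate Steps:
$m{\left(p,l \right)} = - 4 p$
$\frac{1}{A{\left(o{\left(m{\left(-2,3 \right)} \right)} \right)} - 89047} = \frac{1}{235 - 89047} = \frac{1}{-88812} = - \frac{1}{88812}$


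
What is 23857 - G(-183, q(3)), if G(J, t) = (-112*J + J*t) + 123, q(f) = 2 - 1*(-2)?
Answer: 3970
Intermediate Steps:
q(f) = 4 (q(f) = 2 + 2 = 4)
G(J, t) = 123 - 112*J + J*t
23857 - G(-183, q(3)) = 23857 - (123 - 112*(-183) - 183*4) = 23857 - (123 + 20496 - 732) = 23857 - 1*19887 = 23857 - 19887 = 3970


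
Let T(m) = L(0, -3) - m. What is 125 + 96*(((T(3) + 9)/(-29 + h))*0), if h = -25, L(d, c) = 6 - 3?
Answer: 125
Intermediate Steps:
L(d, c) = 3
T(m) = 3 - m
125 + 96*(((T(3) + 9)/(-29 + h))*0) = 125 + 96*((((3 - 1*3) + 9)/(-29 - 25))*0) = 125 + 96*((((3 - 3) + 9)/(-54))*0) = 125 + 96*(((0 + 9)*(-1/54))*0) = 125 + 96*((9*(-1/54))*0) = 125 + 96*(-⅙*0) = 125 + 96*0 = 125 + 0 = 125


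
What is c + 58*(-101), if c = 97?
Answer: -5761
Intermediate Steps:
c + 58*(-101) = 97 + 58*(-101) = 97 - 5858 = -5761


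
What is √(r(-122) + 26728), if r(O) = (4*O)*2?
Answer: 2*√6438 ≈ 160.47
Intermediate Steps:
r(O) = 8*O
√(r(-122) + 26728) = √(8*(-122) + 26728) = √(-976 + 26728) = √25752 = 2*√6438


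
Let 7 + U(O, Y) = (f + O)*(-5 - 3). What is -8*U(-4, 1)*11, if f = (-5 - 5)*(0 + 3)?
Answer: -23320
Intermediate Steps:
f = -30 (f = -10*3 = -30)
U(O, Y) = 233 - 8*O (U(O, Y) = -7 + (-30 + O)*(-5 - 3) = -7 + (-30 + O)*(-8) = -7 + (240 - 8*O) = 233 - 8*O)
-8*U(-4, 1)*11 = -8*(233 - 8*(-4))*11 = -8*(233 + 32)*11 = -8*265*11 = -2120*11 = -23320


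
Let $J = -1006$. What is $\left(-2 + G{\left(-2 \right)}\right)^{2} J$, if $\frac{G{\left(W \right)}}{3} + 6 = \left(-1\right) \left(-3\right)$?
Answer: $-121726$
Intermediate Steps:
$G{\left(W \right)} = -9$ ($G{\left(W \right)} = -18 + 3 \left(\left(-1\right) \left(-3\right)\right) = -18 + 3 \cdot 3 = -18 + 9 = -9$)
$\left(-2 + G{\left(-2 \right)}\right)^{2} J = \left(-2 - 9\right)^{2} \left(-1006\right) = \left(-11\right)^{2} \left(-1006\right) = 121 \left(-1006\right) = -121726$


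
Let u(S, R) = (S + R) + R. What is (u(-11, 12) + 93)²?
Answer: 11236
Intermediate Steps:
u(S, R) = S + 2*R (u(S, R) = (R + S) + R = S + 2*R)
(u(-11, 12) + 93)² = ((-11 + 2*12) + 93)² = ((-11 + 24) + 93)² = (13 + 93)² = 106² = 11236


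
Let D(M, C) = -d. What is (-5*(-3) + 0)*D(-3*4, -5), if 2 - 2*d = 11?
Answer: 135/2 ≈ 67.500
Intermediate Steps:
d = -9/2 (d = 1 - ½*11 = 1 - 11/2 = -9/2 ≈ -4.5000)
D(M, C) = 9/2 (D(M, C) = -1*(-9/2) = 9/2)
(-5*(-3) + 0)*D(-3*4, -5) = (-5*(-3) + 0)*(9/2) = (15 + 0)*(9/2) = 15*(9/2) = 135/2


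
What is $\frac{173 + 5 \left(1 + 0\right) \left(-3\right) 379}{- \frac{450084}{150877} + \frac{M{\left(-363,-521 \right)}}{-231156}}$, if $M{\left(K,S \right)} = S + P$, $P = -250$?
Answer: $\frac{64079064817248}{34641096979} \approx 1849.8$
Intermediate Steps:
$M{\left(K,S \right)} = -250 + S$ ($M{\left(K,S \right)} = S - 250 = -250 + S$)
$\frac{173 + 5 \left(1 + 0\right) \left(-3\right) 379}{- \frac{450084}{150877} + \frac{M{\left(-363,-521 \right)}}{-231156}} = \frac{173 + 5 \left(1 + 0\right) \left(-3\right) 379}{- \frac{450084}{150877} + \frac{-250 - 521}{-231156}} = \frac{173 + 5 \cdot 1 \left(-3\right) 379}{\left(-450084\right) \frac{1}{150877} - - \frac{257}{77052}} = \frac{173 + 5 \left(-3\right) 379}{- \frac{450084}{150877} + \frac{257}{77052}} = \frac{173 - 5685}{- \frac{34641096979}{11625374604}} = \left(173 - 5685\right) \left(- \frac{11625374604}{34641096979}\right) = \left(-5512\right) \left(- \frac{11625374604}{34641096979}\right) = \frac{64079064817248}{34641096979}$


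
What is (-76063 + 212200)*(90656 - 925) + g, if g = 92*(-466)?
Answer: 12215666275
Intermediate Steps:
g = -42872
(-76063 + 212200)*(90656 - 925) + g = (-76063 + 212200)*(90656 - 925) - 42872 = 136137*89731 - 42872 = 12215709147 - 42872 = 12215666275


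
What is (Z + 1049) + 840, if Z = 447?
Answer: 2336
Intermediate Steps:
(Z + 1049) + 840 = (447 + 1049) + 840 = 1496 + 840 = 2336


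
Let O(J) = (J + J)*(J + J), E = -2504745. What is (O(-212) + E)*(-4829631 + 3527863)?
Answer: 3026570245192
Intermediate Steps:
O(J) = 4*J**2 (O(J) = (2*J)*(2*J) = 4*J**2)
(O(-212) + E)*(-4829631 + 3527863) = (4*(-212)**2 - 2504745)*(-4829631 + 3527863) = (4*44944 - 2504745)*(-1301768) = (179776 - 2504745)*(-1301768) = -2324969*(-1301768) = 3026570245192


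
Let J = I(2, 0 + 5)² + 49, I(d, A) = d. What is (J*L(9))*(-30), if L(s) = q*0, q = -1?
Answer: 0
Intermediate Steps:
L(s) = 0 (L(s) = -1*0 = 0)
J = 53 (J = 2² + 49 = 4 + 49 = 53)
(J*L(9))*(-30) = (53*0)*(-30) = 0*(-30) = 0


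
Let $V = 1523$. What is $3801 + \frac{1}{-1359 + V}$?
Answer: $\frac{623365}{164} \approx 3801.0$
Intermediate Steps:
$3801 + \frac{1}{-1359 + V} = 3801 + \frac{1}{-1359 + 1523} = 3801 + \frac{1}{164} = \frac{623365}{164}$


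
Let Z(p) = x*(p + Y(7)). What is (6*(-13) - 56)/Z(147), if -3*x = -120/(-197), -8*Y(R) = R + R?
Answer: 13199/2905 ≈ 4.5435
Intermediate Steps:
Y(R) = -R/4 (Y(R) = -(R + R)/8 = -R/4)
x = -40/197 (x = -(-40)/(-197) = -(-40)*(-1)/197 = -⅓*120/197 = -40/197 ≈ -0.20305)
Z(p) = 70/197 - 40*p/197 (Z(p) = -40*(p - ¼*7)/197 = -40*(p - 7/4)/197 = -40*(-7/4 + p)/197 = 70/197 - 40*p/197)
(6*(-13) - 56)/Z(147) = (6*(-13) - 56)/(70/197 - 40/197*147) = (-78 - 56)/(70/197 - 5880/197) = -134/(-5810/197) = -134*(-197/5810) = 13199/2905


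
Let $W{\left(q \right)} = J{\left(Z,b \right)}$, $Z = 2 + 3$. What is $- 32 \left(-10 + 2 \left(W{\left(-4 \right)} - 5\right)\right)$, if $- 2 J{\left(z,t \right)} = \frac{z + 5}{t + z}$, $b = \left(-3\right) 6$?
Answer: $\frac{8000}{13} \approx 615.38$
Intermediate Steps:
$b = -18$
$Z = 5$
$J{\left(z,t \right)} = - \frac{5 + z}{2 \left(t + z\right)}$ ($J{\left(z,t \right)} = - \frac{\left(z + 5\right) \frac{1}{t + z}}{2} = - \frac{\left(5 + z\right) \frac{1}{t + z}}{2} = - \frac{\frac{1}{t + z} \left(5 + z\right)}{2} = - \frac{5 + z}{2 \left(t + z\right)}$)
$W{\left(q \right)} = \frac{5}{13}$ ($W{\left(q \right)} = \frac{-5 - 5}{2 \left(-18 + 5\right)} = \frac{-5 - 5}{2 \left(-13\right)} = \frac{1}{2} \left(- \frac{1}{13}\right) \left(-10\right) = \frac{5}{13}$)
$- 32 \left(-10 + 2 \left(W{\left(-4 \right)} - 5\right)\right) = - 32 \left(-10 + 2 \left(\frac{5}{13} - 5\right)\right) = - 32 \left(-10 + 2 \left(- \frac{60}{13}\right)\right) = - 32 \left(-10 - \frac{120}{13}\right) = \left(-32\right) \left(- \frac{250}{13}\right) = \frac{8000}{13}$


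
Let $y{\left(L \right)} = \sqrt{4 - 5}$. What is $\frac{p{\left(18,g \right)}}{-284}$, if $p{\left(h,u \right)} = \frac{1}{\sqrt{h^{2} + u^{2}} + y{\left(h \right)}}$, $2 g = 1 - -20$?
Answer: $- \frac{1}{284 i + 426 \sqrt{193}} \approx -0.00016858 + 8.0899 \cdot 10^{-6} i$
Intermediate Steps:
$y{\left(L \right)} = i$ ($y{\left(L \right)} = \sqrt{-1} = i$)
$g = \frac{21}{2}$ ($g = \frac{1 - -20}{2} = \frac{1 + 20}{2} = \frac{1}{2} \cdot 21 = \frac{21}{2} \approx 10.5$)
$p{\left(h,u \right)} = \frac{1}{i + \sqrt{h^{2} + u^{2}}}$ ($p{\left(h,u \right)} = \frac{1}{\sqrt{h^{2} + u^{2}} + i} = \frac{1}{i + \sqrt{h^{2} + u^{2}}}$)
$\frac{p{\left(18,g \right)}}{-284} = \frac{1}{\left(i + \sqrt{18^{2} + \left(\frac{21}{2}\right)^{2}}\right) \left(-284\right)} = \frac{1}{i + \sqrt{324 + \frac{441}{4}}} \left(- \frac{1}{284}\right) = \frac{1}{i + \sqrt{\frac{1737}{4}}} \left(- \frac{1}{284}\right) = \frac{1}{i + \frac{3 \sqrt{193}}{2}} \left(- \frac{1}{284}\right) = - \frac{1}{284 \left(i + \frac{3 \sqrt{193}}{2}\right)}$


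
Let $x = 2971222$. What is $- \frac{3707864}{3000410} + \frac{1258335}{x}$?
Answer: $- \frac{3620683086229}{4457442100510} \approx -0.81228$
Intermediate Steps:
$- \frac{3707864}{3000410} + \frac{1258335}{x} = - \frac{3707864}{3000410} + \frac{1258335}{2971222} = \left(-3707864\right) \frac{1}{3000410} + 1258335 \cdot \frac{1}{2971222} = - \frac{1853932}{1500205} + \frac{1258335}{2971222} = - \frac{3620683086229}{4457442100510}$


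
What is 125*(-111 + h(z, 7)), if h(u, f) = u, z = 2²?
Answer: -13375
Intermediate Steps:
z = 4
125*(-111 + h(z, 7)) = 125*(-111 + 4) = 125*(-107) = -13375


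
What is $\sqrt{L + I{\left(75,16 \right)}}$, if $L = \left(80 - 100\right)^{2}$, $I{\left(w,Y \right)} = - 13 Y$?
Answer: $8 \sqrt{3} \approx 13.856$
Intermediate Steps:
$L = 400$ ($L = \left(-20\right)^{2} = 400$)
$\sqrt{L + I{\left(75,16 \right)}} = \sqrt{400 - 208} = \sqrt{192} = 8 \sqrt{3}$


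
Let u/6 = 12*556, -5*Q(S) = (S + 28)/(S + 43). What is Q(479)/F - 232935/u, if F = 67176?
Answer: -94537881407/16247187360 ≈ -5.8187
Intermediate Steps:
Q(S) = -(28 + S)/(5*(43 + S)) (Q(S) = -(S + 28)/(5*(S + 43)) = -(28 + S)/(5*(43 + S)))
u = 40032 (u = 6*(12*556) = 6*6672 = 40032)
Q(479)/F - 232935/u = ((-28 - 1*479)/(5*(43 + 479)))/67176 - 232935/40032 = ((1/5)*(-28 - 479)/522)*(1/67176) - 232935*1/40032 = ((1/5)*(1/522)*(-507))*(1/67176) - 77645/13344 = -169/870*1/67176 - 77645/13344 = -169/58443120 - 77645/13344 = -94537881407/16247187360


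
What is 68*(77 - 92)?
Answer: -1020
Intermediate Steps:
68*(77 - 92) = 68*(-15) = -1020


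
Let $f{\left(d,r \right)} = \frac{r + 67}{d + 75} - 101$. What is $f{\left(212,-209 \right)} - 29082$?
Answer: $- \frac{8375663}{287} \approx -29184.0$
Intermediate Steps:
$f{\left(d,r \right)} = -101 + \frac{67 + r}{75 + d}$ ($f{\left(d,r \right)} = \frac{67 + r}{75 + d} - 101 = -101 + \frac{67 + r}{75 + d}$)
$f{\left(212,-209 \right)} - 29082 = \frac{-7508 - 209 - 21412}{75 + 212} - 29082 = \frac{-7508 - 209 - 21412}{287} - 29082 = \frac{1}{287} \left(-29129\right) - 29082 = - \frac{29129}{287} - 29082 = - \frac{8375663}{287}$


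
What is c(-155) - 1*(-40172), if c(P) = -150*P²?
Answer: -3563578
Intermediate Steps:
c(-155) - 1*(-40172) = -150*(-155)² - 1*(-40172) = -150*24025 + 40172 = -3603750 + 40172 = -3563578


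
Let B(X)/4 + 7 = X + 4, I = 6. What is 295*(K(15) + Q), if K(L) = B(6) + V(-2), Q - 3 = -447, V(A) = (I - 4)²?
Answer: -126260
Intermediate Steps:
B(X) = -12 + 4*X (B(X) = -28 + 4*(X + 4) = -28 + 4*(4 + X) = -28 + (16 + 4*X) = -12 + 4*X)
V(A) = 4 (V(A) = (6 - 4)² = 2² = 4)
Q = -444 (Q = 3 - 447 = -444)
K(L) = 16 (K(L) = (-12 + 4*6) + 4 = (-12 + 24) + 4 = 12 + 4 = 16)
295*(K(15) + Q) = 295*(16 - 444) = 295*(-428) = -126260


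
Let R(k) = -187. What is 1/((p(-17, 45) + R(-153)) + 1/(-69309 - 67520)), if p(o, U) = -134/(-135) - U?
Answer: -18471915/4267149329 ≈ -0.0043289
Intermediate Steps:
p(o, U) = 134/135 - U (p(o, U) = -134*(-1/135) - U = 134/135 - U)
1/((p(-17, 45) + R(-153)) + 1/(-69309 - 67520)) = 1/(((134/135 - 1*45) - 187) + 1/(-69309 - 67520)) = 1/(((134/135 - 45) - 187) + 1/(-136829)) = 1/((-5941/135 - 187) - 1/136829) = 1/(-31186/135 - 1/136829) = 1/(-4267149329/18471915) = -18471915/4267149329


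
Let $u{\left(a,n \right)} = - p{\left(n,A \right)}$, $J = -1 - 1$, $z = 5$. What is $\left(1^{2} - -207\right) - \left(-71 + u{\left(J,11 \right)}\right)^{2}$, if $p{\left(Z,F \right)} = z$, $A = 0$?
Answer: $-5568$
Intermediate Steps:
$p{\left(Z,F \right)} = 5$
$J = -2$
$u{\left(a,n \right)} = -5$ ($u{\left(a,n \right)} = \left(-1\right) 5 = -5$)
$\left(1^{2} - -207\right) - \left(-71 + u{\left(J,11 \right)}\right)^{2} = \left(1^{2} - -207\right) - \left(-71 - 5\right)^{2} = \left(1 + 207\right) - \left(-76\right)^{2} = 208 - 5776 = -5568$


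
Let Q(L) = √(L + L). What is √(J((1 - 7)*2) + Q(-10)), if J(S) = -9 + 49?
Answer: √(40 + 2*I*√5) ≈ 6.3344 + 0.353*I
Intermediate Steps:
Q(L) = √2*√L (Q(L) = √(2*L) = √2*√L)
J(S) = 40
√(J((1 - 7)*2) + Q(-10)) = √(40 + √2*√(-10)) = √(40 + √2*(I*√10)) = √(40 + 2*I*√5)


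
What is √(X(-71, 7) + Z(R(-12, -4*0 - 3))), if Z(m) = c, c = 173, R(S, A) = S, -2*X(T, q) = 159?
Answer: √374/2 ≈ 9.6695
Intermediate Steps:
X(T, q) = -159/2 (X(T, q) = -½*159 = -159/2)
Z(m) = 173
√(X(-71, 7) + Z(R(-12, -4*0 - 3))) = √(-159/2 + 173) = √(187/2) = √374/2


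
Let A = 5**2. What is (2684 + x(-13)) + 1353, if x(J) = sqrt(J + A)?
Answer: 4037 + 2*sqrt(3) ≈ 4040.5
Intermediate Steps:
A = 25
x(J) = sqrt(25 + J) (x(J) = sqrt(J + 25) = sqrt(25 + J))
(2684 + x(-13)) + 1353 = (2684 + sqrt(25 - 13)) + 1353 = (2684 + sqrt(12)) + 1353 = (2684 + 2*sqrt(3)) + 1353 = 4037 + 2*sqrt(3)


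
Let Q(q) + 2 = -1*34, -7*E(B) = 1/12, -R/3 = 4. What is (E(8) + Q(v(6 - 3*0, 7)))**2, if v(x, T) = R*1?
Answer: 9150625/7056 ≈ 1296.9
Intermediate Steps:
R = -12 (R = -3*4 = -12)
E(B) = -1/84 (E(B) = -1/7/12 = -1/7*1/12 = -1/84)
v(x, T) = -12 (v(x, T) = -12*1 = -12)
Q(q) = -36 (Q(q) = -2 - 1*34 = -2 - 34 = -36)
(E(8) + Q(v(6 - 3*0, 7)))**2 = (-1/84 - 36)**2 = (-3025/84)**2 = 9150625/7056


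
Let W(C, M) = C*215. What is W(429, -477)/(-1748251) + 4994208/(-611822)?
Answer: -102180936423/12437423527 ≈ -8.2156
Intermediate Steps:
W(C, M) = 215*C
W(429, -477)/(-1748251) + 4994208/(-611822) = (215*429)/(-1748251) + 4994208/(-611822) = 92235*(-1/1748251) + 4994208*(-1/611822) = -2145/40657 - 2497104/305911 = -102180936423/12437423527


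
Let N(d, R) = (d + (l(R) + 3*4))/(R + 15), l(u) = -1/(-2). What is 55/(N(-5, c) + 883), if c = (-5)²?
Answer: 880/14131 ≈ 0.062274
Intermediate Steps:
c = 25
l(u) = ½ (l(u) = -1*(-½) = ½)
N(d, R) = (25/2 + d)/(15 + R) (N(d, R) = (d + (½ + 3*4))/(R + 15) = (d + (½ + 12))/(15 + R) = (d + 25/2)/(15 + R) = (25/2 + d)/(15 + R))
55/(N(-5, c) + 883) = 55/((25/2 - 5)/(15 + 25) + 883) = 55/((15/2)/40 + 883) = 55/((1/40)*(15/2) + 883) = 55/(3/16 + 883) = 55/(14131/16) = 55*(16/14131) = 880/14131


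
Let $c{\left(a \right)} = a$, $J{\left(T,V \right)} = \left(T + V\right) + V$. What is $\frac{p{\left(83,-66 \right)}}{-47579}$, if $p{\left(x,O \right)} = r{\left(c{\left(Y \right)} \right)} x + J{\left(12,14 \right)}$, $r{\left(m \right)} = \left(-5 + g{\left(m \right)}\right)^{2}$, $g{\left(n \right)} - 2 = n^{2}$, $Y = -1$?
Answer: $- \frac{372}{47579} \approx -0.0078186$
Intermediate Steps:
$g{\left(n \right)} = 2 + n^{2}$
$J{\left(T,V \right)} = T + 2 V$
$r{\left(m \right)} = \left(-3 + m^{2}\right)^{2}$ ($r{\left(m \right)} = \left(-5 + \left(2 + m^{2}\right)\right)^{2} = \left(-3 + m^{2}\right)^{2}$)
$p{\left(x,O \right)} = 40 + 4 x$ ($p{\left(x,O \right)} = \left(-3 + \left(-1\right)^{2}\right)^{2} x + \left(12 + 2 \cdot 14\right) = \left(-3 + 1\right)^{2} x + \left(12 + 28\right) = \left(-2\right)^{2} x + 40 = 4 x + 40 = 40 + 4 x$)
$\frac{p{\left(83,-66 \right)}}{-47579} = \frac{40 + 4 \cdot 83}{-47579} = \left(40 + 332\right) \left(- \frac{1}{47579}\right) = 372 \left(- \frac{1}{47579}\right) = - \frac{372}{47579}$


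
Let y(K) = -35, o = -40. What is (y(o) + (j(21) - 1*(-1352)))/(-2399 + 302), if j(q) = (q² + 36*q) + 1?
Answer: -2515/2097 ≈ -1.1993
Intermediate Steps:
j(q) = 1 + q² + 36*q
(y(o) + (j(21) - 1*(-1352)))/(-2399 + 302) = (-35 + ((1 + 21² + 36*21) - 1*(-1352)))/(-2399 + 302) = (-35 + ((1 + 441 + 756) + 1352))/(-2097) = (-35 + (1198 + 1352))*(-1/2097) = (-35 + 2550)*(-1/2097) = 2515*(-1/2097) = -2515/2097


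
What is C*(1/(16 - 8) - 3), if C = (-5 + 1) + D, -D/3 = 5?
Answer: 437/8 ≈ 54.625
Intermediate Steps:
D = -15 (D = -3*5 = -15)
C = -19 (C = (-5 + 1) - 15 = -4 - 15 = -19)
C*(1/(16 - 8) - 3) = -19*(1/(16 - 8) - 3) = -19*(1/8 - 3) = -19*(⅛ - 3) = -19*(-23/8) = 437/8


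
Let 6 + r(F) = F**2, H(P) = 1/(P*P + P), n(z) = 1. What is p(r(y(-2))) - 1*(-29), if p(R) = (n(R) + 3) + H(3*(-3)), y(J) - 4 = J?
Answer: 2377/72 ≈ 33.014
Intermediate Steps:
H(P) = 1/(P + P**2) (H(P) = 1/(P**2 + P) = 1/(P + P**2))
y(J) = 4 + J
r(F) = -6 + F**2
p(R) = 289/72 (p(R) = (1 + 3) + 1/(((3*(-3)))*(1 + 3*(-3))) = 4 + 1/((-9)*(1 - 9)) = 4 - 1/9/(-8) = 4 - 1/9*(-1/8) = 4 + 1/72 = 289/72)
p(r(y(-2))) - 1*(-29) = 289/72 - 1*(-29) = 289/72 + 29 = 2377/72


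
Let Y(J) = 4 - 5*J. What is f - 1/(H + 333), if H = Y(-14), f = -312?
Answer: -126985/407 ≈ -312.00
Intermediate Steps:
H = 74 (H = 4 - 5*(-14) = 4 + 70 = 74)
f - 1/(H + 333) = -312 - 1/(74 + 333) = -312 - 1/407 = -126985/407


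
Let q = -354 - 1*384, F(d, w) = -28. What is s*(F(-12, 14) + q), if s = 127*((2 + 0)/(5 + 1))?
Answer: -97282/3 ≈ -32427.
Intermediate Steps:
q = -738 (q = -354 - 384 = -738)
s = 127/3 (s = 127*(2/6) = 127*(2*(⅙)) = 127*(⅓) = 127/3 ≈ 42.333)
s*(F(-12, 14) + q) = 127*(-28 - 738)/3 = (127/3)*(-766) = -97282/3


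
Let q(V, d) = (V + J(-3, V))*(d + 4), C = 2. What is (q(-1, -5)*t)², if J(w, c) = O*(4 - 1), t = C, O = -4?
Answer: 676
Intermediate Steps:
t = 2
J(w, c) = -12 (J(w, c) = -4*(4 - 1) = -4*3 = -12)
q(V, d) = (-12 + V)*(4 + d) (q(V, d) = (V - 12)*(d + 4) = (-12 + V)*(4 + d))
(q(-1, -5)*t)² = ((-48 - 12*(-5) + 4*(-1) - 1*(-5))*2)² = ((-48 + 60 - 4 + 5)*2)² = (13*2)² = 26² = 676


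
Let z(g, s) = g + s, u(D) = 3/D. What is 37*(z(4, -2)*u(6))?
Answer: 37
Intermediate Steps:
37*(z(4, -2)*u(6)) = 37*((4 - 2)*(3/6)) = 37*(2*(3*(1/6))) = 37*(2*(1/2)) = 37*1 = 37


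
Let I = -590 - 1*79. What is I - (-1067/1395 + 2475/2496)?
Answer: -776731291/1160640 ≈ -669.23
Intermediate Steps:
I = -669 (I = -590 - 79 = -669)
I - (-1067/1395 + 2475/2496) = -669 - (-1067/1395 + 2475/2496) = -669 - (-1067*1/1395 + 2475*(1/2496)) = -669 - (-1067/1395 + 825/832) = -669 - 1*263131/1160640 = -669 - 263131/1160640 = -776731291/1160640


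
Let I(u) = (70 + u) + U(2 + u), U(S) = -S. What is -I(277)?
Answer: -68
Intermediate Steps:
I(u) = 68 (I(u) = (70 + u) - (2 + u) = (70 + u) + (-2 - u) = 68)
-I(277) = -1*68 = -68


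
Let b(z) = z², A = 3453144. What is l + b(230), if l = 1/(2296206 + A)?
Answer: 304140615001/5749350 ≈ 52900.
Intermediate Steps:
l = 1/5749350 (l = 1/(2296206 + 3453144) = 1/5749350 ≈ 1.7393e-7)
l + b(230) = 1/5749350 + 230² = 1/5749350 + 52900 = 304140615001/5749350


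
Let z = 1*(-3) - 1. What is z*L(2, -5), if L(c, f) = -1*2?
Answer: 8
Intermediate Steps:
L(c, f) = -2
z = -4 (z = -3 - 1 = -4)
z*L(2, -5) = -4*(-2) = 8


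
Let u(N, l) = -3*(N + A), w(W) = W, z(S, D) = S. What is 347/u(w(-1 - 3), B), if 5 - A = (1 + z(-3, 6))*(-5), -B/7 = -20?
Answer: 347/27 ≈ 12.852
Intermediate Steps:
B = 140 (B = -7*(-20) = 140)
A = -5 (A = 5 - (1 - 3)*(-5) = 5 - (-2)*(-5) = 5 - 1*10 = 5 - 10 = -5)
u(N, l) = 15 - 3*N (u(N, l) = -3*(N - 5) = -3*(-5 + N) = 15 - 3*N)
347/u(w(-1 - 3), B) = 347/(15 - 3*(-1 - 3)) = 347/(15 - 3*(-4)) = 347/(15 + 12) = 347/27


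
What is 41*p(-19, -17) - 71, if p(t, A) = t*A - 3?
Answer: 13049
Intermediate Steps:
p(t, A) = -3 + A*t (p(t, A) = A*t - 3 = -3 + A*t)
41*p(-19, -17) - 71 = 41*(-3 - 17*(-19)) - 71 = 41*(-3 + 323) - 71 = 41*320 - 71 = 13120 - 71 = 13049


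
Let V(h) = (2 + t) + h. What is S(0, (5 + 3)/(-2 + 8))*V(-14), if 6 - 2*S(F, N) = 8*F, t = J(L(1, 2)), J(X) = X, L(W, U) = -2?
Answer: -42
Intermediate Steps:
t = -2
S(F, N) = 3 - 4*F
V(h) = h (V(h) = (2 - 2) + h = 0 + h = h)
S(0, (5 + 3)/(-2 + 8))*V(-14) = (3 - 4*0)*(-14) = (3 + 0)*(-14) = 3*(-14) = -42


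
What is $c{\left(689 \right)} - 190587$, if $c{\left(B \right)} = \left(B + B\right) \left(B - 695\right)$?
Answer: $-198855$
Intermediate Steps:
$c{\left(B \right)} = 2 B \left(-695 + B\right)$
$c{\left(689 \right)} - 190587 = 2 \cdot 689 \left(-695 + 689\right) - 190587 = 2 \cdot 689 \left(-6\right) - 190587 = -8268 - 190587 = -198855$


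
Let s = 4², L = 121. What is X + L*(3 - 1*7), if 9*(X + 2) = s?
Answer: -4358/9 ≈ -484.22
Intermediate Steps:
s = 16
X = -2/9 (X = -2 + (⅑)*16 = -2 + 16/9 = -2/9 ≈ -0.22222)
X + L*(3 - 1*7) = -2/9 + 121*(3 - 1*7) = -2/9 + 121*(3 - 7) = -2/9 + 121*(-4) = -2/9 - 484 = -4358/9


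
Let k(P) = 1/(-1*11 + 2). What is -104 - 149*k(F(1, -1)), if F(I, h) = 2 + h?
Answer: -787/9 ≈ -87.444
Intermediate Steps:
k(P) = -1/9 (k(P) = 1/(-11 + 2) = 1/(-9) = -1/9)
-104 - 149*k(F(1, -1)) = -104 - 149*(-1/9) = -104 + 149/9 = -787/9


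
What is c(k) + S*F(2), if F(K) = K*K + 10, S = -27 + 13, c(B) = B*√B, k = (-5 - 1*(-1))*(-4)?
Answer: -132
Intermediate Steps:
k = 16 (k = (-5 + 1)*(-4) = -4*(-4) = 16)
c(B) = B^(3/2)
S = -14
F(K) = 10 + K² (F(K) = K² + 10 = 10 + K²)
c(k) + S*F(2) = 16^(3/2) - 14*(10 + 2²) = 64 - 14*(10 + 4) = 64 - 14*14 = 64 - 196 = -132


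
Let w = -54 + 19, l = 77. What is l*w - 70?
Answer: -2765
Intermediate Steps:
w = -35
l*w - 70 = 77*(-35) - 70 = -2695 - 70 = -2765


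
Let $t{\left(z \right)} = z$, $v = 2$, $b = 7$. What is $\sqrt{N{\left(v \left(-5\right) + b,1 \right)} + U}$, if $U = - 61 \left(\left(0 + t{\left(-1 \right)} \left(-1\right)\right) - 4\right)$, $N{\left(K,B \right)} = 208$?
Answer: $\sqrt{391} \approx 19.774$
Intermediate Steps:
$U = 183$ ($U = - 61 \left(\left(0 - -1\right) - 4\right) = - 61 \left(\left(0 + 1\right) - 4\right) = - 61 \left(1 - 4\right) = \left(-61\right) \left(-3\right) = 183$)
$\sqrt{N{\left(v \left(-5\right) + b,1 \right)} + U} = \sqrt{208 + 183} = \sqrt{391}$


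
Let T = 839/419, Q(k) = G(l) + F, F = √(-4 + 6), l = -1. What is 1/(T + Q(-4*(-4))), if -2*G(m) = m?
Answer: 1757286/2992921 - 702244*√2/2992921 ≈ 0.25532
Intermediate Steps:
G(m) = -m/2
F = √2 ≈ 1.4142
Q(k) = ½ + √2 (Q(k) = -½*(-1) + √2 = ½ + √2)
T = 839/419 (T = 839*(1/419) = 839/419 ≈ 2.0024)
1/(T + Q(-4*(-4))) = 1/(839/419 + (½ + √2)) = 1/(2097/838 + √2)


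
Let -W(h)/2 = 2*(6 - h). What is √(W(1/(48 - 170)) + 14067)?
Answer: √52253881/61 ≈ 118.50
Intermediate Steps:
W(h) = -24 + 4*h (W(h) = -4*(6 - h) = -2*(12 - 2*h) = -24 + 4*h)
√(W(1/(48 - 170)) + 14067) = √((-24 + 4/(48 - 170)) + 14067) = √((-24 + 4/(-122)) + 14067) = √((-24 + 4*(-1/122)) + 14067) = √((-24 - 2/61) + 14067) = √(-1466/61 + 14067) = √(856621/61) = √52253881/61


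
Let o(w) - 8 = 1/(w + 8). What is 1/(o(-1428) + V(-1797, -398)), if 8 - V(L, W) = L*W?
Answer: -1420/1015569801 ≈ -1.3982e-6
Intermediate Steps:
V(L, W) = 8 - L*W
o(w) = 8 + 1/(8 + w) (o(w) = 8 + 1/(w + 8) = 8 + 1/(8 + w))
1/(o(-1428) + V(-1797, -398)) = 1/((65 + 8*(-1428))/(8 - 1428) + (8 - 1*(-1797)*(-398))) = 1/((65 - 11424)/(-1420) + (8 - 715206)) = 1/(-1/1420*(-11359) - 715198) = 1/(11359/1420 - 715198) = 1/(-1015569801/1420) = -1420/1015569801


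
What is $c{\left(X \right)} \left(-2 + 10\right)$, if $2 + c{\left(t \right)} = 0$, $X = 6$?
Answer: $-16$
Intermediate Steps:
$c{\left(t \right)} = -2$ ($c{\left(t \right)} = -2 + 0 = -2$)
$c{\left(X \right)} \left(-2 + 10\right) = - 2 \left(-2 + 10\right) = \left(-2\right) 8 = -16$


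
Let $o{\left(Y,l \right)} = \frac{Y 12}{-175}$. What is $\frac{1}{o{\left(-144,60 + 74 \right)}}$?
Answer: $\frac{175}{1728} \approx 0.10127$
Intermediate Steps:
$o{\left(Y,l \right)} = - \frac{12 Y}{175}$ ($o{\left(Y,l \right)} = 12 Y \left(- \frac{1}{175}\right) = - \frac{12 Y}{175}$)
$\frac{1}{o{\left(-144,60 + 74 \right)}} = \frac{1}{\left(- \frac{12}{175}\right) \left(-144\right)} = \frac{1}{\frac{1728}{175}} = \frac{175}{1728}$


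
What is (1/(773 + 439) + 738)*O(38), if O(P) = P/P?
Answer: 894457/1212 ≈ 738.00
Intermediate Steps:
O(P) = 1
(1/(773 + 439) + 738)*O(38) = (1/(773 + 439) + 738)*1 = (1/1212 + 738)*1 = (894457/1212)*1 = 894457/1212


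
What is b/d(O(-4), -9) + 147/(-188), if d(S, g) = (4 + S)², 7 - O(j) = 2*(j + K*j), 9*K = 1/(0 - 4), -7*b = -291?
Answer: -24957921/37586276 ≈ -0.66402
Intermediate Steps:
b = 291/7 (b = -⅐*(-291) = 291/7 ≈ 41.571)
K = -1/36 (K = 1/(9*(0 - 4)) = (⅑)/(-4) = (⅑)*(-¼) = -1/36 ≈ -0.027778)
O(j) = 7 - 35*j/18 (O(j) = 7 - 2*(j - j/36) = 7 - 2*35*j/36 = 7 - 35*j/18)
b/d(O(-4), -9) + 147/(-188) = 291/(7*((4 + (7 - 35/18*(-4)))²)) + 147/(-188) = 291/(7*((4 + (7 + 70/9))²)) + 147*(-1/188) = 291/(7*((4 + 133/9)²)) - 147/188 = 291/(7*((169/9)²)) - 147/188 = 291/(7*(28561/81)) - 147/188 = (291/7)*(81/28561) - 147/188 = 23571/199927 - 147/188 = -24957921/37586276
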